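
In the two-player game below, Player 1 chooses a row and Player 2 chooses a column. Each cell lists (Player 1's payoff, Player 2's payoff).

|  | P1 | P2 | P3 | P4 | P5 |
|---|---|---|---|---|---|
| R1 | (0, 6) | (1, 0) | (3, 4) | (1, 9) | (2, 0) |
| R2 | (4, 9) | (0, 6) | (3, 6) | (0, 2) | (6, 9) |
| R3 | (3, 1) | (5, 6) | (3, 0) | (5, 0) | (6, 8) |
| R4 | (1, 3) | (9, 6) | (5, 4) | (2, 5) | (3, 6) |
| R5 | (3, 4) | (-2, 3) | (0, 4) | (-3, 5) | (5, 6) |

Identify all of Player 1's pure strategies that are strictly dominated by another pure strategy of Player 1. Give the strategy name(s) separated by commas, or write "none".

R1: dominated, since R4 does at least as well everywhere (P1: 1>0, P2: 9>1, P3: 5>3, P4: 2>1, P5: 3>2).
Nothing dominates R2: R1 at P1 (4>0); R3 at P1 (4>3); R4 at P1 (4>1); R5 at P1 (4>3).
R3: no other strategy beats it everywhere (R1 at P1 (3>0); R2 at P2 (5>0); R4 at P1 (3>1); R5 at P1 (3=3)).
Nothing dominates R4: R1 at P1 (1>0); R2 at P2 (9>0); R3 at P2 (9>5); R5 at P2 (9>-2).
R5 is strictly dominated by R2 (P1: 4>3, P2: 0>-2, P3: 3>0, P4: 0>-3, P5: 6>5).

R1, R5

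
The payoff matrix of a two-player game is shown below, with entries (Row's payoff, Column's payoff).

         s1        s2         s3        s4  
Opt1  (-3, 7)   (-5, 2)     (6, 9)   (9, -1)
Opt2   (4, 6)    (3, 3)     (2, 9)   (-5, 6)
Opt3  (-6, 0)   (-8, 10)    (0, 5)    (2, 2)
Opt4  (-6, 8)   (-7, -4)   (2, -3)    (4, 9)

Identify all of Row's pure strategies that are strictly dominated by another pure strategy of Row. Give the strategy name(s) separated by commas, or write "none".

Opt3, Opt4

Opt1 is not dominated — it holds its own against Opt2 at s3 (6>2); Opt3 at s1 (-3>-6); Opt4 at s1 (-3>-6).
Nothing dominates Opt2: Opt1 at s1 (4>-3); Opt3 at s1 (4>-6); Opt4 at s1 (4>-6).
Opt1 strictly dominates Opt3 — s1: -3>-6, s2: -5>-8, s3: 6>0, s4: 9>2.
Opt1 strictly dominates Opt4 — s1: -3>-6, s2: -5>-7, s3: 6>2, s4: 9>4.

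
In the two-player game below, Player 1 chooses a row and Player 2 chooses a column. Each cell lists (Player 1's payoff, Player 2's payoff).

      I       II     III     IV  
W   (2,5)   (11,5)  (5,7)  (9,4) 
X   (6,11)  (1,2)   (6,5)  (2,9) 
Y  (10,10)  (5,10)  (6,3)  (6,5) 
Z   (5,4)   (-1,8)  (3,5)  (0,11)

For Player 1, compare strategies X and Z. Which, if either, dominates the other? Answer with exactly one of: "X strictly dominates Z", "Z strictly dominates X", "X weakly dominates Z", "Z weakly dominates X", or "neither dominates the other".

X strictly dominates Z

Compare X to Z across each choice by Player 2: I: 6>5, II: 1>-1, III: 6>3, IV: 2>0.
X gives a strictly higher payoff against each choice by Player 2, so X strictly dominates Z.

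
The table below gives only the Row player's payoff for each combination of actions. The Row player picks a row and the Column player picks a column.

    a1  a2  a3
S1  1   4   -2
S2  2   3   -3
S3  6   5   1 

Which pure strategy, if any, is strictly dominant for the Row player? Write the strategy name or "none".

S3

S3 vs S1: a1: 6>1, a2: 5>4, a3: 1>-2.
S3 vs S2: a1: 6>2, a2: 5>3, a3: 1>-3.
S3 strictly beats every other strategy against every opponent action, so it is strictly dominant.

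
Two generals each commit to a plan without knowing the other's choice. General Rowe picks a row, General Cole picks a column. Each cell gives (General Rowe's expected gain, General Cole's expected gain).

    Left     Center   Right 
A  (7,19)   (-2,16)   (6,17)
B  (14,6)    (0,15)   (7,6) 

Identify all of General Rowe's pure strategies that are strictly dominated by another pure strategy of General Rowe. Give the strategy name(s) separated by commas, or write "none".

A

A: dominated, since B does at least as well everywhere (Left: 14>7, Center: 0>-2, Right: 7>6).
Nothing dominates B: A at Left (14>7).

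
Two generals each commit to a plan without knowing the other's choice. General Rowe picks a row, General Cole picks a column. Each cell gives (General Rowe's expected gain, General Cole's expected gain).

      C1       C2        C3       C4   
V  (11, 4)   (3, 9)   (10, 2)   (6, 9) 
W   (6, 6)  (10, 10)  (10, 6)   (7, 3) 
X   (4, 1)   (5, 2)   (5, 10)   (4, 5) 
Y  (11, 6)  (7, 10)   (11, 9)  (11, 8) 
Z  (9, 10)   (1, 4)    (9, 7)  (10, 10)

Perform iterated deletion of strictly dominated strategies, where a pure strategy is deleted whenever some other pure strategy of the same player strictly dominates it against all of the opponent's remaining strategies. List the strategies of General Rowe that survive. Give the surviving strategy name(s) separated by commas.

W

For General Rowe, W strictly dominates X on the remaining columns (C1: 6>4, C2: 10>5, C3: 10>5, C4: 7>4); eliminate X.
For General Rowe, Y strictly dominates Z on the remaining columns (C1: 11>9, C2: 7>1, C3: 11>9, C4: 11>10); eliminate Z.
Column C1 is eliminated: C2 beats it against every remaining row (V: 9>4, W: 10>6, Y: 10>6).
General Rowe's strategy V is strictly dominated by Y (C2: 7>3, C3: 11>10, C4: 11>6) and is removed.
For General Cole, C2 strictly dominates C3 on the remaining rows (W: 10>6, Y: 10>9); eliminate C3.
For General Cole, C2 strictly dominates C4 on the remaining rows (W: 10>3, Y: 10>8); eliminate C4.
Row Y is eliminated: W beats it against every remaining column (C2: 10>7).
Among the remaining strategies, none is strictly dominated by another pure strategy of the same player, so the elimination stops.
Surviving strategies — General Rowe: {W}; General Cole: {C2}.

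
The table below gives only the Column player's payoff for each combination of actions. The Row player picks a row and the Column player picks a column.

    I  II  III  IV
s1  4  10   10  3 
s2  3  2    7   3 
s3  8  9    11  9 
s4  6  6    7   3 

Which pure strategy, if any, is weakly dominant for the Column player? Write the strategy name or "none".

III

III vs I: s1: 10>4, s2: 7>3, s3: 11>8, s4: 7>6.
III vs II: s1: 10=10, s2: 7>2, s3: 11>9, s4: 7>6.
III vs IV: s1: 10>3, s2: 7>3, s3: 11>9, s4: 7>3.
III is at least as good as every other strategy against every opponent action, so it is weakly dominant.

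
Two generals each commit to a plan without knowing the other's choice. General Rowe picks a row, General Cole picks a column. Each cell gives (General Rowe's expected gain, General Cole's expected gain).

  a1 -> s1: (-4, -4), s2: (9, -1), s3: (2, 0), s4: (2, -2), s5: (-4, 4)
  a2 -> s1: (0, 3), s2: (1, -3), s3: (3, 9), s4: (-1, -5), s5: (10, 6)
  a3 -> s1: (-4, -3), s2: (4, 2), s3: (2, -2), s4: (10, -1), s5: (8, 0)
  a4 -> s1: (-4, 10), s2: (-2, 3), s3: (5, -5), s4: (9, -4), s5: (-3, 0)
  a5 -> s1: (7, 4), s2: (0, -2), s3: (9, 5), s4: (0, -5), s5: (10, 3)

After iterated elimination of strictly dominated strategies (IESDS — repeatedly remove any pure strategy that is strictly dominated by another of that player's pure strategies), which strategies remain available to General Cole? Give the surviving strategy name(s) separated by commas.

For General Cole, s2 strictly dominates s4 on the remaining rows (a1: -1>-2, a2: -3>-5, a3: 2>-1, a4: 3>-4, a5: -2>-5); eliminate s4.
General Rowe's strategy a4 is strictly dominated by a5 (s1: 7>-4, s2: 0>-2, s3: 9>5, s5: 10>-3) and is removed.
For General Cole, s3 strictly dominates s1 on the remaining rows (a1: 0>-4, a2: 9>3, a3: -2>-3, a5: 5>4); eliminate s1.
Among the remaining strategies, none is strictly dominated by another pure strategy of the same player, so the elimination stops.
Surviving strategies — General Rowe: {a1, a2, a3, a5}; General Cole: {s2, s3, s5}.

s2, s3, s5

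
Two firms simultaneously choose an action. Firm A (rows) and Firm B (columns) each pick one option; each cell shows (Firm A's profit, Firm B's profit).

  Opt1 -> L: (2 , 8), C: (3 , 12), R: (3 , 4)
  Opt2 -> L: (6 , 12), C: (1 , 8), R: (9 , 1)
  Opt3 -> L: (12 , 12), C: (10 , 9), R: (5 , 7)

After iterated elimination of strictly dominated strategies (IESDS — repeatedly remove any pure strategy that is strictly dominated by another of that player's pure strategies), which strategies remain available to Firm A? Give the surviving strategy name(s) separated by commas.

Opt3

Firm A's strategy Opt1 is strictly dominated by Opt3 (L: 12>2, C: 10>3, R: 5>3) and is removed.
Column C is eliminated: L beats it against every remaining row (Opt2: 12>8, Opt3: 12>9).
For Firm B, L strictly dominates R on the remaining rows (Opt2: 12>1, Opt3: 12>7); eliminate R.
Row Opt2 is eliminated: Opt3 beats it against every remaining column (L: 12>6).
Among the remaining strategies, none is strictly dominated by another pure strategy of the same player, so the elimination stops.
Surviving strategies — Firm A: {Opt3}; Firm B: {L}.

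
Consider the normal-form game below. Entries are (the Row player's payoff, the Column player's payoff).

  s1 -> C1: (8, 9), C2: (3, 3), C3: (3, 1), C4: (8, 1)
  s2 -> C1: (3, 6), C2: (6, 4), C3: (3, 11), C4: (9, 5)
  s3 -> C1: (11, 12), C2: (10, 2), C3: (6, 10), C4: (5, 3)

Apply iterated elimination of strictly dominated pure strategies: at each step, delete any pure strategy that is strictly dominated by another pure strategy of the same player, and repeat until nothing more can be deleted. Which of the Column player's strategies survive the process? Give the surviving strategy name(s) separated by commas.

Column C2 is eliminated: C1 beats it against every remaining row (s1: 9>3, s2: 6>4, s3: 12>2).
For the Column player, C1 strictly dominates C4 on the remaining rows (s1: 9>1, s2: 6>5, s3: 12>3); eliminate C4.
For the Row player, s3 strictly dominates s1 on the remaining columns (C1: 11>8, C3: 6>3); eliminate s1.
Row s2 is eliminated: s3 beats it against every remaining column (C1: 11>3, C3: 6>3).
For the Column player, C1 strictly dominates C3 on the remaining rows (s3: 12>10); eliminate C3.
Among the remaining strategies, none is strictly dominated by another pure strategy of the same player, so the elimination stops.
Surviving strategies — the Row player: {s3}; the Column player: {C1}.

C1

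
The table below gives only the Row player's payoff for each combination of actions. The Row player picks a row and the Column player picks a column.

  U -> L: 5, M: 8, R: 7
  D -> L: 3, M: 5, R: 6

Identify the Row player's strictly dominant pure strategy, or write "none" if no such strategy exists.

U vs D: L: 5>3, M: 8>5, R: 7>6.
U strictly beats every other strategy against every opponent action, so it is strictly dominant.

U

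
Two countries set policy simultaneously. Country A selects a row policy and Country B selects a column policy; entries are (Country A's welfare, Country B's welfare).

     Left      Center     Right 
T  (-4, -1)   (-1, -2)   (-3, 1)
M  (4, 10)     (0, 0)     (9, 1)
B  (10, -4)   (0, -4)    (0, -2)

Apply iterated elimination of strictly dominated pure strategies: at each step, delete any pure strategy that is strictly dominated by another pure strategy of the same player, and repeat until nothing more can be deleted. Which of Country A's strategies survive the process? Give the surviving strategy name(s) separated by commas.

M, B

For Country A, M strictly dominates T on the remaining columns (Left: 4>-4, Center: 0>-1, Right: 9>-3); eliminate T.
Country B's strategy Center is strictly dominated by Right (M: 1>0, B: -2>-4) and is removed.
Among the remaining strategies, none is strictly dominated by another pure strategy of the same player, so the elimination stops.
Surviving strategies — Country A: {M, B}; Country B: {Left, Right}.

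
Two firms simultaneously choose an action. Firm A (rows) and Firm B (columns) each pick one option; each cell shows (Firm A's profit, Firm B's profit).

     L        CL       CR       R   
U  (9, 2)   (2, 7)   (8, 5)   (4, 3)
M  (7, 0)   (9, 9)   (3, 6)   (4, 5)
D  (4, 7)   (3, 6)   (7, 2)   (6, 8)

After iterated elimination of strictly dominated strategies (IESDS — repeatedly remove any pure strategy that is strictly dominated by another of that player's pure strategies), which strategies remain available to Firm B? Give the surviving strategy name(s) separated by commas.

For Firm B, R strictly dominates L on the remaining rows (U: 3>2, M: 5>0, D: 8>7); eliminate L.
Column CR is eliminated: CL beats it against every remaining row (U: 7>5, M: 9>6, D: 6>2).
For Firm A, D strictly dominates U on the remaining columns (CL: 3>2, R: 6>4); eliminate U.
Among the remaining strategies, none is strictly dominated by another pure strategy of the same player, so the elimination stops.
Surviving strategies — Firm A: {M, D}; Firm B: {CL, R}.

CL, R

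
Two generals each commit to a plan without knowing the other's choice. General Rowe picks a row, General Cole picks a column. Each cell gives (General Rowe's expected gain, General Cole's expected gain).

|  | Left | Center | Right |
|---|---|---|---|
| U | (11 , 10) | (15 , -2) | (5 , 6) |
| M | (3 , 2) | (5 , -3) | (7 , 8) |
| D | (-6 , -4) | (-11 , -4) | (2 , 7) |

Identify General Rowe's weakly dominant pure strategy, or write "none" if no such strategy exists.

U fails to dominate M at Right (5<7).
M fails to dominate U at Left (3<11).
D fails to dominate U at Left (-6<11).
No single strategy dominates all the others.

none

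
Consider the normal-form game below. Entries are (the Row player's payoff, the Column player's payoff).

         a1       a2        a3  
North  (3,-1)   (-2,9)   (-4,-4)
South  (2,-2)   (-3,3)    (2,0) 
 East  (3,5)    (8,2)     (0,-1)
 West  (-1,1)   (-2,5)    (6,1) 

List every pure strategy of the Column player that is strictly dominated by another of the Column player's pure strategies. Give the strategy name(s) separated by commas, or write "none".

a3

a1: no other strategy beats it everywhere (a2 at East (5>2); a3 at North (-1>-4)).
Nothing dominates a2: a1 at North (9>-1); a3 at North (9>-4).
a2 strictly dominates a3 — North: 9>-4, South: 3>0, East: 2>-1, West: 5>1.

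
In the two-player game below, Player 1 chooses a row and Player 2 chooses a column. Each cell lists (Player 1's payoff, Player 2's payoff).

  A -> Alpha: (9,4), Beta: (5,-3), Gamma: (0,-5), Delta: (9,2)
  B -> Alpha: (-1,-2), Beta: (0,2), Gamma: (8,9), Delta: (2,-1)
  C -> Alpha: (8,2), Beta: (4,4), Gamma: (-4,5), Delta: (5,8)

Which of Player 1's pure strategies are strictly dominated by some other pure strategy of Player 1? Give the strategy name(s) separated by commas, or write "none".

A: no other strategy beats it everywhere (B at Alpha (9>-1); C at Alpha (9>8)).
B is not dominated — it holds its own against A at Gamma (8>0); C at Gamma (8>-4).
C: dominated, since A does at least as well everywhere (Alpha: 9>8, Beta: 5>4, Gamma: 0>-4, Delta: 9>5).

C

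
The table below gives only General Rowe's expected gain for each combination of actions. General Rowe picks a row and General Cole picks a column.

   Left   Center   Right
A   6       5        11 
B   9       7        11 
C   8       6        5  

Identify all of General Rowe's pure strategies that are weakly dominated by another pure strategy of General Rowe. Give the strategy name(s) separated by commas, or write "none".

A, C

B weakly dominates A — Left: 9>6, Center: 7>5, Right: 11=11.
B: no other strategy beats it everywhere (A at Left (9>6); C at Left (9>8)).
B weakly dominates C — Left: 9>8, Center: 7>6, Right: 11>5.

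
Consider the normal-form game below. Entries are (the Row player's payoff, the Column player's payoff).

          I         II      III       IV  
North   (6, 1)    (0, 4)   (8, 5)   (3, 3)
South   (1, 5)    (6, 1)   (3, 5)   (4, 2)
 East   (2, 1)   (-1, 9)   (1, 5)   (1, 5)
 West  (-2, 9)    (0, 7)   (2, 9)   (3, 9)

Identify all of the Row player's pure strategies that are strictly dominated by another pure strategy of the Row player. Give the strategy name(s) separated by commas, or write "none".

Nothing dominates North: South at I (6>1); East at I (6>2); West at I (6>-2).
Nothing dominates South: North at II (6>0); East at II (6>-1); West at I (1>-2).
East: dominated, since North does at least as well everywhere (I: 6>2, II: 0>-1, III: 8>1, IV: 3>1).
South strictly dominates West — I: 1>-2, II: 6>0, III: 3>2, IV: 4>3.

East, West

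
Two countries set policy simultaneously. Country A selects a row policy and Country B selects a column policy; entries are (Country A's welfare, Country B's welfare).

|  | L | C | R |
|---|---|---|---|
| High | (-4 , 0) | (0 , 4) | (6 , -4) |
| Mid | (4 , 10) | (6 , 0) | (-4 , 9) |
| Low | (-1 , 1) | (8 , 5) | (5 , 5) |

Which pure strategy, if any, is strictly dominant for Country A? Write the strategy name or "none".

none

High fails to dominate Mid at L (-4<4).
Mid fails to dominate High at R (-4<6).
Low fails to dominate High at R (5<6).
No single strategy dominates all the others.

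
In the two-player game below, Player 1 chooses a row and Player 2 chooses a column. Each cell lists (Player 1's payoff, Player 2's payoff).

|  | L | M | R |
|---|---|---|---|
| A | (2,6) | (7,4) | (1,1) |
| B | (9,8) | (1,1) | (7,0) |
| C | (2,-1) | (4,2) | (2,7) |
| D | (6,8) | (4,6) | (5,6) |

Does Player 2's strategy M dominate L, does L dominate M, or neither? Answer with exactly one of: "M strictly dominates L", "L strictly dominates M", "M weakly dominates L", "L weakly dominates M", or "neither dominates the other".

neither dominates the other

Compare M to L across each opponent action: A: 4<6, B: 1<8, C: 2>-1, D: 6<8.
M does better at C but worse at A, B, D; neither strategy dominates the other.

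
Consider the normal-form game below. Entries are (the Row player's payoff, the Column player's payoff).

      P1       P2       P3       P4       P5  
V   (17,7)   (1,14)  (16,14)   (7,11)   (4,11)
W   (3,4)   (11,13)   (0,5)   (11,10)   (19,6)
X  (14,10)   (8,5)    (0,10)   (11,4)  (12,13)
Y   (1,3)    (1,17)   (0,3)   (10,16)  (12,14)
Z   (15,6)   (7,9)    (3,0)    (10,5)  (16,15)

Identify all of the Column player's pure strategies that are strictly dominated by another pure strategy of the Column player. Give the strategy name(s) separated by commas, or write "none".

P1, P4

P1: dominated, since P5 does at least as well everywhere (V: 11>7, W: 6>4, X: 13>10, Y: 14>3, Z: 15>6).
P2: no other strategy beats it everywhere (P1 at V (14>7); P3 at V (14=14); P4 at V (14>11); P5 at V (14>11)).
Nothing dominates P3: P1 at V (14>7); P2 at V (14=14); P4 at V (14>11); P5 at V (14>11).
P4 is strictly dominated by P2 (V: 14>11, W: 13>10, X: 5>4, Y: 17>16, Z: 9>5).
P5: no other strategy beats it everywhere (P1 at V (11>7); P2 at X (13>5); P3 at W (6>5); P4 at V (11=11)).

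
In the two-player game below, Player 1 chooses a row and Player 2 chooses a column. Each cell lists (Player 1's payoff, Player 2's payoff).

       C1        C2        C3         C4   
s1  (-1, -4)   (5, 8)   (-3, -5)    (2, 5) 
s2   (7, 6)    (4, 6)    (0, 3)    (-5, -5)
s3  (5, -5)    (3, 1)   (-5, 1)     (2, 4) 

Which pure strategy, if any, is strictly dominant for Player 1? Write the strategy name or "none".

none

s1 fails to dominate s2 at C1 (-1<7).
s2 fails to dominate s1 at C2 (4<5).
s3 fails to dominate s1 at C2 (3<5).
No single strategy dominates all the others.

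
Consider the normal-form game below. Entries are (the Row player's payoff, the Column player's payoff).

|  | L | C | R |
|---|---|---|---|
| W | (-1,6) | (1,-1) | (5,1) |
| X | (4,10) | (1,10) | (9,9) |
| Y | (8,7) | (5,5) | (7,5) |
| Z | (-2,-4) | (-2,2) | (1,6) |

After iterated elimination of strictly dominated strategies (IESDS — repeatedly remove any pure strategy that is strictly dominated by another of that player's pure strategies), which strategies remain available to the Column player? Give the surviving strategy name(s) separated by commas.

Row W is eliminated: Y beats it against every remaining column (L: 8>-1, C: 5>1, R: 7>5).
The Row player's strategy Z is strictly dominated by X (L: 4>-2, C: 1>-2, R: 9>1) and is removed.
For the Column player, L strictly dominates R on the remaining rows (X: 10>9, Y: 7>5); eliminate R.
For the Row player, Y strictly dominates X on the remaining columns (L: 8>4, C: 5>1); eliminate X.
Column C is eliminated: L beats it against every remaining row (Y: 7>5).
Among the remaining strategies, none is strictly dominated by another pure strategy of the same player, so the elimination stops.
Surviving strategies — the Row player: {Y}; the Column player: {L}.

L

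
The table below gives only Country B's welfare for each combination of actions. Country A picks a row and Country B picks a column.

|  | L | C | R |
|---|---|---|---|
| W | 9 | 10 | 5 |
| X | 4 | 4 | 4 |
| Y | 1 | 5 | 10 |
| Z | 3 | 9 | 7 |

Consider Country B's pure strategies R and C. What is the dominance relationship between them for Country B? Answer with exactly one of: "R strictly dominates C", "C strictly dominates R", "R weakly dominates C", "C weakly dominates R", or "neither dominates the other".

Compare R to C across each choice by Country A: W: 5<10, X: 4=4, Y: 10>5, Z: 7<9.
R does better at Y but worse at W, Z; neither strategy dominates the other.

neither dominates the other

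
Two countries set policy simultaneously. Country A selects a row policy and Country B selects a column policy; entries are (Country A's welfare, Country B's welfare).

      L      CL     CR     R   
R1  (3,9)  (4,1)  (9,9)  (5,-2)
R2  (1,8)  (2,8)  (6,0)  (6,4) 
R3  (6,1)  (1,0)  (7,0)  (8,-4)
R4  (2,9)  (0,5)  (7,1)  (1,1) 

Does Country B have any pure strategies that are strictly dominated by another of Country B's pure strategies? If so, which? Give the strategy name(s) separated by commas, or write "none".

R

L is not dominated — it holds its own against CL at R1 (9>1); CR at R1 (9=9); R at R1 (9>-2).
CL: no other strategy beats it everywhere (L at R2 (8=8); CR at R2 (8>0); R at R1 (1>-2)).
Nothing dominates CR: L at R1 (9=9); CL at R1 (9>1); R at R1 (9>-2).
L strictly dominates R — R1: 9>-2, R2: 8>4, R3: 1>-4, R4: 9>1.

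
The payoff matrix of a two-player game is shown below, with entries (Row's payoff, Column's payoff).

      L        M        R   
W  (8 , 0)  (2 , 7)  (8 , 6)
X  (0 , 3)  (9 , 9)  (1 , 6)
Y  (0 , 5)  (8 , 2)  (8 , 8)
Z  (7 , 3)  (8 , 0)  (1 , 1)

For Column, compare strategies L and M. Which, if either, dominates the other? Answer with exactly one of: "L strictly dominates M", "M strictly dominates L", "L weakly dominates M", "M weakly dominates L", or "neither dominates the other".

neither dominates the other

L's payoffs vs M's, by Row's action — W: 0<7, X: 3<9, Y: 5>2, Z: 3>0.
L does better at Y, Z but worse at W, X; neither strategy dominates the other.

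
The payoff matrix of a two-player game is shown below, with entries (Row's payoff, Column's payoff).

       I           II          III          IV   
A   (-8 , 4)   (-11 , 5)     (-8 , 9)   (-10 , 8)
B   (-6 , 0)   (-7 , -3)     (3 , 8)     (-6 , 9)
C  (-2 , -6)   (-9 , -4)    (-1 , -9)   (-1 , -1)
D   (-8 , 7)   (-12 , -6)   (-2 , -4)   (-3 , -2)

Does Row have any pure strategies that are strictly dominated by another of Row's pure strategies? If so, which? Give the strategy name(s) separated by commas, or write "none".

A: dominated, since B does at least as well everywhere (I: -6>-8, II: -7>-11, III: 3>-8, IV: -6>-10).
B: no other strategy beats it everywhere (A at I (-6>-8); C at II (-7>-9); D at I (-6>-8)).
C is not dominated — it holds its own against A at I (-2>-8); B at I (-2>-6); D at I (-2>-8).
D: dominated, since C does at least as well everywhere (I: -2>-8, II: -9>-12, III: -1>-2, IV: -1>-3).

A, D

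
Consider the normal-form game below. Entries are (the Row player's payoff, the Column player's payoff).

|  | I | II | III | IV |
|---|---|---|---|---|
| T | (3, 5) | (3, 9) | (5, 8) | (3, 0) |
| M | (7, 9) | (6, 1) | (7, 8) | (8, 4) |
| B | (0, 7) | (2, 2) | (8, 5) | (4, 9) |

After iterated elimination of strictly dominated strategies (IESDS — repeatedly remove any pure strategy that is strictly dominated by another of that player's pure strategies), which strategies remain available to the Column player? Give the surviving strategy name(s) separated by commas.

I

The Row player's strategy T is strictly dominated by M (I: 7>3, II: 6>3, III: 7>5, IV: 8>3) and is removed.
Column II is eliminated: I beats it against every remaining row (M: 9>1, B: 7>2).
Column III is eliminated: I beats it against every remaining row (M: 9>8, B: 7>5).
Row B is eliminated: M beats it against every remaining column (I: 7>0, IV: 8>4).
Column IV is eliminated: I beats it against every remaining row (M: 9>4).
Among the remaining strategies, none is strictly dominated by another pure strategy of the same player, so the elimination stops.
Surviving strategies — the Row player: {M}; the Column player: {I}.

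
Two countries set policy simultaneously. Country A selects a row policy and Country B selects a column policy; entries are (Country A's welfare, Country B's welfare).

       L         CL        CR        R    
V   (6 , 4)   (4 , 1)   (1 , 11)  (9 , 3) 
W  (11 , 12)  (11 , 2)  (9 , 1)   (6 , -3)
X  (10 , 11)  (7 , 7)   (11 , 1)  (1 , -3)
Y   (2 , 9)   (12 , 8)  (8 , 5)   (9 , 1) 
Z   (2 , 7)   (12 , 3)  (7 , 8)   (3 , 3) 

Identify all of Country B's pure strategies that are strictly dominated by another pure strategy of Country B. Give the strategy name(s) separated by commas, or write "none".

L: no other strategy beats it everywhere (CL at V (4>1); CR at W (12>1); R at V (4>3)).
CL is strictly dominated by L (V: 4>1, W: 12>2, X: 11>7, Y: 9>8, Z: 7>3).
CR is not dominated — it holds its own against L at V (11>4); CL at V (11>1); R at V (11>3).
L strictly dominates R — V: 4>3, W: 12>-3, X: 11>-3, Y: 9>1, Z: 7>3.

CL, R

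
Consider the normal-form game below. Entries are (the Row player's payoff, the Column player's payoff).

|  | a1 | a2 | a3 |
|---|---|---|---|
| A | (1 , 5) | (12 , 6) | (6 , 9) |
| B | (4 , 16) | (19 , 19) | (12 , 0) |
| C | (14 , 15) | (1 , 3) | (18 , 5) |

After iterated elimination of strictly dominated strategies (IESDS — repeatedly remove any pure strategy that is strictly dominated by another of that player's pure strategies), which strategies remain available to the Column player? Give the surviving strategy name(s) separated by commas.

Row A is eliminated: B beats it against every remaining column (a1: 4>1, a2: 19>12, a3: 12>6).
Column a3 is eliminated: a1 beats it against every remaining row (B: 16>0, C: 15>5).
Among the remaining strategies, none is strictly dominated by another pure strategy of the same player, so the elimination stops.
Surviving strategies — the Row player: {B, C}; the Column player: {a1, a2}.

a1, a2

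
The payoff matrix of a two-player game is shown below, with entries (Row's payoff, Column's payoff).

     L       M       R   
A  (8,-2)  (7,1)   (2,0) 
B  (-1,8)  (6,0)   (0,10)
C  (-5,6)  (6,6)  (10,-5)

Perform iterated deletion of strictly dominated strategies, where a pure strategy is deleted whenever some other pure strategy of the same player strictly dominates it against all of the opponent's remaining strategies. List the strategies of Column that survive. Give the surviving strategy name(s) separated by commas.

M

Row B is eliminated: A beats it against every remaining column (L: 8>-1, M: 7>6, R: 2>0).
Column's strategy R is strictly dominated by M (A: 1>0, C: 6>-5) and is removed.
For Row, A strictly dominates C on the remaining columns (L: 8>-5, M: 7>6); eliminate C.
Column's strategy L is strictly dominated by M (A: 1>-2) and is removed.
Among the remaining strategies, none is strictly dominated by another pure strategy of the same player, so the elimination stops.
Surviving strategies — Row: {A}; Column: {M}.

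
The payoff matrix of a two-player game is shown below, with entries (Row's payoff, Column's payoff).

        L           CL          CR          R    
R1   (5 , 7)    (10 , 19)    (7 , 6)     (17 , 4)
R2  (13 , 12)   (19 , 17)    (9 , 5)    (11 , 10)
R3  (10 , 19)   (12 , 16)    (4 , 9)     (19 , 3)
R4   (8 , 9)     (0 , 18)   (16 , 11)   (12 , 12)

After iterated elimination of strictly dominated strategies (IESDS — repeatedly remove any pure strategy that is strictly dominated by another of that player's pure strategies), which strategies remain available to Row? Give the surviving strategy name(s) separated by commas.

For Column, CL strictly dominates CR on the remaining rows (R1: 19>6, R2: 17>5, R3: 16>9, R4: 18>11); eliminate CR.
Row's strategy R1 is strictly dominated by R3 (L: 10>5, CL: 12>10, R: 19>17) and is removed.
For Row, R3 strictly dominates R4 on the remaining columns (L: 10>8, CL: 12>0, R: 19>12); eliminate R4.
Column R is eliminated: L beats it against every remaining row (R2: 12>10, R3: 19>3).
For Row, R2 strictly dominates R3 on the remaining columns (L: 13>10, CL: 19>12); eliminate R3.
For Column, CL strictly dominates L on the remaining rows (R2: 17>12); eliminate L.
Among the remaining strategies, none is strictly dominated by another pure strategy of the same player, so the elimination stops.
Surviving strategies — Row: {R2}; Column: {CL}.

R2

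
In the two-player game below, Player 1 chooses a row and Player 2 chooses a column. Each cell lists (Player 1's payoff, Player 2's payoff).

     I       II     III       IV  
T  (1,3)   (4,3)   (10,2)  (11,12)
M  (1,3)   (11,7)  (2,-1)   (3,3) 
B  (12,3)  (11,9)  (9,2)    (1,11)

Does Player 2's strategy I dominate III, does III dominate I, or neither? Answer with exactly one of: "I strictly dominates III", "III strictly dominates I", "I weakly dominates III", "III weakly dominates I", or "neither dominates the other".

Compare I to III across each opponent action: T: 3>2, M: 3>-1, B: 3>2.
I gives a strictly higher payoff against each opponent action, so I strictly dominates III.

I strictly dominates III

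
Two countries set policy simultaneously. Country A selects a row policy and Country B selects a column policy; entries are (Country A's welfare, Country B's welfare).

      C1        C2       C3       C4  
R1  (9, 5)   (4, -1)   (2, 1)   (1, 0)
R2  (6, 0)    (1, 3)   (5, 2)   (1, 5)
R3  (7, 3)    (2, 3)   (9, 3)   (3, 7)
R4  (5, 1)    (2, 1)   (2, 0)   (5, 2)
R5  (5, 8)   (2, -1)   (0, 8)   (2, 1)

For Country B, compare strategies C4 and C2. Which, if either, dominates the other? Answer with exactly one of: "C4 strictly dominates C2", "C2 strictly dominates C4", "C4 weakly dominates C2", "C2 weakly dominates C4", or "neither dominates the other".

C4 strictly dominates C2

C4's payoffs vs C2's, by Country A's action — R1: 0>-1, R2: 5>3, R3: 7>3, R4: 2>1, R5: 1>-1.
C4 gives a strictly higher payoff against every action of Country A, so C4 strictly dominates C2.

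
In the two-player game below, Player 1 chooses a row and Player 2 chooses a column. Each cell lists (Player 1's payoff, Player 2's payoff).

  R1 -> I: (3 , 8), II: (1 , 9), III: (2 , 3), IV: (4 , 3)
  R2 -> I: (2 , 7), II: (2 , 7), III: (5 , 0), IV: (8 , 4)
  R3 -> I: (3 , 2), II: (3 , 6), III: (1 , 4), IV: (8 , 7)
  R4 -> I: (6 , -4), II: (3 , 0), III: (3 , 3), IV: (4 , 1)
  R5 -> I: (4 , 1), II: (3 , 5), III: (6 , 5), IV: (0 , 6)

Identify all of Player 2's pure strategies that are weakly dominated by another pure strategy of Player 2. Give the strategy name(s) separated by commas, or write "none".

I is weakly dominated by II (R1: 9>8, R2: 7=7, R3: 6>2, R4: 0>-4, R5: 5>1).
II is not dominated — it holds its own against I at R1 (9>8); III at R1 (9>3); IV at R1 (9>3).
Nothing dominates III: I at R3 (4>2); II at R4 (3>0); IV at R4 (3>1).
IV: no other strategy beats it everywhere (I at R3 (7>2); II at R3 (7>6); III at R2 (4>0)).

I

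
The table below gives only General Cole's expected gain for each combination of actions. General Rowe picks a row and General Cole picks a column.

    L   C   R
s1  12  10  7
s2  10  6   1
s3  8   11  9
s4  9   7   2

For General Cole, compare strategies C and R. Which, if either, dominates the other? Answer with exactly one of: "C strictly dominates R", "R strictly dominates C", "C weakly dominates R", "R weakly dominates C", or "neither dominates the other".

C's payoffs vs R's, by General Rowe's action — s1: 10>7, s2: 6>1, s3: 11>9, s4: 7>2.
C gives a strictly higher payoff against every action of General Rowe, so C strictly dominates R.

C strictly dominates R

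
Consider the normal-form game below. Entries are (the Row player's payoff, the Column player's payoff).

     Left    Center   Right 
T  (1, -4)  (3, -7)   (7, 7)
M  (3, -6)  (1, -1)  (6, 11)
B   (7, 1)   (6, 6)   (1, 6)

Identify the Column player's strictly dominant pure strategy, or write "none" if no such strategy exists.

Left fails to dominate Center at M (-6<-1).
Center fails to dominate Left at T (-7<-4).
Right fails to dominate Center at B (6=6).
No single strategy dominates all the others.

none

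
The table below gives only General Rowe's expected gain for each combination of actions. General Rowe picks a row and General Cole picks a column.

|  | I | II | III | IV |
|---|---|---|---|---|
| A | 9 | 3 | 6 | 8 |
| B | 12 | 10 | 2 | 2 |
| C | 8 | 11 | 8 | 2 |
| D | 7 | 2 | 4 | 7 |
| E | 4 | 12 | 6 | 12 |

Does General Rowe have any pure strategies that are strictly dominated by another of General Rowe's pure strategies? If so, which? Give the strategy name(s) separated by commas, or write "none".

A is not dominated — it holds its own against B at III (6>2); C at I (9>8); D at I (9>7); E at I (9>4).
B is not dominated — it holds its own against A at I (12>9); C at I (12>8); D at I (12>7); E at I (12>4).
C: no other strategy beats it everywhere (A at II (11>3); B at II (11>10); D at I (8>7); E at I (8>4)).
D: dominated, since A does at least as well everywhere (I: 9>7, II: 3>2, III: 6>4, IV: 8>7).
Nothing dominates E: A at II (12>3); B at II (12>10); C at II (12>11); D at II (12>2).

D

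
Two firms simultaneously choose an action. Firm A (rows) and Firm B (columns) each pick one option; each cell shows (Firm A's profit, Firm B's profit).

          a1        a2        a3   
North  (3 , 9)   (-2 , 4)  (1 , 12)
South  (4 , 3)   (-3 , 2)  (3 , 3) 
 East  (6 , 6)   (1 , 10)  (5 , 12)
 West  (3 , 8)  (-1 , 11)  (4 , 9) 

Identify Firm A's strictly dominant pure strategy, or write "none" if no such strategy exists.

East

East vs North: a1: 6>3, a2: 1>-2, a3: 5>1.
East vs South: a1: 6>4, a2: 1>-3, a3: 5>3.
East vs West: a1: 6>3, a2: 1>-1, a3: 5>4.
East strictly beats every other strategy against every opponent action, so it is strictly dominant.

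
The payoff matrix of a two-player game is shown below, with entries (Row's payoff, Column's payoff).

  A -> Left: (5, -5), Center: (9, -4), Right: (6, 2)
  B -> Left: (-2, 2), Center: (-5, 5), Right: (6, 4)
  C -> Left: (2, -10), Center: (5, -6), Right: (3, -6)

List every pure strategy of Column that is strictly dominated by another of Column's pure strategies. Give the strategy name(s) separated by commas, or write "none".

Center strictly dominates Left — A: -4>-5, B: 5>2, C: -6>-10.
Center is not dominated — it holds its own against Left at A (-4>-5); Right at B (5>4).
Right: no other strategy beats it everywhere (Left at A (2>-5); Center at A (2>-4)).

Left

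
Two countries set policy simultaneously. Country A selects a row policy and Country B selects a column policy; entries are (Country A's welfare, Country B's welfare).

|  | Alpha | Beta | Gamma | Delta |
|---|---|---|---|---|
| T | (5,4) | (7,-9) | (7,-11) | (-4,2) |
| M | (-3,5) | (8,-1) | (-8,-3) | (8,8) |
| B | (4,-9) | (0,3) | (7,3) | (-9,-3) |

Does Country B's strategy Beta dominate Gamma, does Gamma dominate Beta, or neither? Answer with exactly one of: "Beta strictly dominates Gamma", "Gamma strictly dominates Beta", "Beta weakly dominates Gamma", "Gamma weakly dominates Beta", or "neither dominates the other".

Beta's payoffs vs Gamma's, by Country A's action — T: -9>-11, M: -1>-3, B: 3=3.
Beta is at least as good everywhere and strictly better somewhere (tied only at B), so Beta weakly but not strictly dominates Gamma.

Beta weakly dominates Gamma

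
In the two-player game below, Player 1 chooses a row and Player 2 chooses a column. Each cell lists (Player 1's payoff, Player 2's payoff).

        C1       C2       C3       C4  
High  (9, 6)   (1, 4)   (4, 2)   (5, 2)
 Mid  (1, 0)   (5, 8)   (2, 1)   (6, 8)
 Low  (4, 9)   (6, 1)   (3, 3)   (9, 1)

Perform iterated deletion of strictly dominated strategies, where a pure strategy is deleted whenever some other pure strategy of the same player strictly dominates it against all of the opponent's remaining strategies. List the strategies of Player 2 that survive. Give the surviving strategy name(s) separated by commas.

Player 1's strategy Mid is strictly dominated by Low (C1: 4>1, C2: 6>5, C3: 3>2, C4: 9>6) and is removed.
Column C2 is eliminated: C1 beats it against every remaining row (High: 6>4, Low: 9>1).
Player 2's strategy C3 is strictly dominated by C1 (High: 6>2, Low: 9>3) and is removed.
Player 2's strategy C4 is strictly dominated by C1 (High: 6>2, Low: 9>1) and is removed.
For Player 1, High strictly dominates Low on the remaining columns (C1: 9>4); eliminate Low.
Among the remaining strategies, none is strictly dominated by another pure strategy of the same player, so the elimination stops.
Surviving strategies — Player 1: {High}; Player 2: {C1}.

C1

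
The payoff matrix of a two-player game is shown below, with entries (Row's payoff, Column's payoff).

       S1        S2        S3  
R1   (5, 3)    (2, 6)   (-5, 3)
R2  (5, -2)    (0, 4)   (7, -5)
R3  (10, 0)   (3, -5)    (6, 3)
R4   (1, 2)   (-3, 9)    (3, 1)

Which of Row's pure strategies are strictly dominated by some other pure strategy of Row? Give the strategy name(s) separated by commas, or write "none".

R3 strictly dominates R1 — S1: 10>5, S2: 3>2, S3: 6>-5.
R2 is not dominated — it holds its own against R1 at S1 (5=5); R3 at S3 (7>6); R4 at S1 (5>1).
R3: no other strategy beats it everywhere (R1 at S1 (10>5); R2 at S1 (10>5); R4 at S1 (10>1)).
R4: dominated, since R2 does at least as well everywhere (S1: 5>1, S2: 0>-3, S3: 7>3).

R1, R4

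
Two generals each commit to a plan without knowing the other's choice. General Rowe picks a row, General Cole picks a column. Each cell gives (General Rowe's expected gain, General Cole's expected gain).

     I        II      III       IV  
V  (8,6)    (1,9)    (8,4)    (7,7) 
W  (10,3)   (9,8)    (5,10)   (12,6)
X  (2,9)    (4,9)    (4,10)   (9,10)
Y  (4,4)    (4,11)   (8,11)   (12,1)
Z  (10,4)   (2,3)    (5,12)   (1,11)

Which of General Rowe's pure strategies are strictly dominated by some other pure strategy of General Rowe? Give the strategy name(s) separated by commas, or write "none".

V is not dominated — it holds its own against W at III (8>5); X at I (8>2); Y at I (8>4); Z at III (8>5).
W: no other strategy beats it everywhere (V at I (10>8); X at I (10>2); Y at I (10>4); Z at I (10=10)).
X: dominated, since W does at least as well everywhere (I: 10>2, II: 9>4, III: 5>4, IV: 12>9).
Y is not dominated — it holds its own against V at II (4>1); W at III (8>5); X at I (4>2); Z at II (4>2).
Nothing dominates Z: V at I (10>8); W at I (10=10); X at I (10>2); Y at I (10>4).

X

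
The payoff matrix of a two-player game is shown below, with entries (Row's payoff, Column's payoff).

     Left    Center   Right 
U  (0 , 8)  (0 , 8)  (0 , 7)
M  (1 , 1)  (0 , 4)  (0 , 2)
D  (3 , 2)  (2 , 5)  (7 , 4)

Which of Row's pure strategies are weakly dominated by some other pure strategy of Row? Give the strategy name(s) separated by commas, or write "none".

U: dominated, since M does at least as well everywhere (Left: 1>0, Center: 0=0, Right: 0=0).
M: dominated, since D does at least as well everywhere (Left: 3>1, Center: 2>0, Right: 7>0).
D: no other strategy beats it everywhere (U at Left (3>0); M at Left (3>1)).

U, M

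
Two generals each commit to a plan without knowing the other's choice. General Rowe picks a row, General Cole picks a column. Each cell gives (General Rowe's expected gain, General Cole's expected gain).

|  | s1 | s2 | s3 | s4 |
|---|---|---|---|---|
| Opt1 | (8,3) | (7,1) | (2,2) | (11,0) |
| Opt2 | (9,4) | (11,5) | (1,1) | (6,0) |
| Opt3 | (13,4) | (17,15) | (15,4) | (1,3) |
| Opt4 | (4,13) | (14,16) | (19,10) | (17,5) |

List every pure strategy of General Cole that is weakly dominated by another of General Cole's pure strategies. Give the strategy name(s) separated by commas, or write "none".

s1: no other strategy beats it everywhere (s2 at Opt1 (3>1); s3 at Opt1 (3>2); s4 at Opt1 (3>0)).
Nothing dominates s2: s1 at Opt2 (5>4); s3 at Opt2 (5>1); s4 at Opt1 (1>0).
s3 is weakly dominated by s1 (Opt1: 3>2, Opt2: 4>1, Opt3: 4=4, Opt4: 13>10).
s4: dominated, since s1 does at least as well everywhere (Opt1: 3>0, Opt2: 4>0, Opt3: 4>3, Opt4: 13>5).

s3, s4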